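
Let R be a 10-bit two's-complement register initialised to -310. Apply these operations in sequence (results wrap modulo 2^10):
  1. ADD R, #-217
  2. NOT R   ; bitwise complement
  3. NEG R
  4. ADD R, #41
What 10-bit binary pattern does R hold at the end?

Start: R = -310 = 1011001010.
R = -310 + (-217) = -527; wraps to 497 = 0111110001
R = NOT 0111110001 = 1000001110 = -498
R = −(-498) = 498 = 0111110010
R = 498 + 41 = 539; wraps to -485 = 1000011011

1000011011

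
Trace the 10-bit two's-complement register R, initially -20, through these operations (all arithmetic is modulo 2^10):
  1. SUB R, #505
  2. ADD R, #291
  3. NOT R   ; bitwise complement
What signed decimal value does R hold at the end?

233

Start: R = -20 = 1111101100.
R = -20 − 505 = -525; wraps to 499 = 0111110011
R = 499 + 291 = 790; wraps to -234 = 1100010110
R = NOT 1100010110 = 0011101001 = 233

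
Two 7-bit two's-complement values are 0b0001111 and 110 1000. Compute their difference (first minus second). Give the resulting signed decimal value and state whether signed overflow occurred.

39; no overflow

0b0001111 → 0001111 = 15 (signed)
110 1000 → 1101000 = -24 (signed)
Subtract via negate-and-add: invert 1101000 + 1 = 0011000 (i.e. 24).
  0001111
+ 0011000
= 0100111
Result 0100111: MSB = 0 → value 39.
Both addends (after negating the subtrahend) are non-negative and so is the stored result: no signed overflow.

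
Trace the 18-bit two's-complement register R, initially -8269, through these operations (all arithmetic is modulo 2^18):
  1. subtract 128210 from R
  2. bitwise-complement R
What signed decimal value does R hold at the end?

Start: R = -8269 = 111101111110110011.
R = -8269 − 128210 = -136479; wraps to 125665 = 011110101011100001
R = NOT 011110101011100001 = 100001010100011110 = -125666

-125666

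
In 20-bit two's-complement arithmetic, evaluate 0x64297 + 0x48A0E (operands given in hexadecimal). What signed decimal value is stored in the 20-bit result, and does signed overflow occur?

0x64297 = 01100100001010010111 = 410263 (signed)
0x48A0E = 01001000101000001110 = 297486 (signed)
  01100100001010010111
+ 01001000101000001110
= 10101100110010100101
Result 10101100110010100101: MSB = 1 → 707749 − 1048576 = -340827.
Both addends are non-negative but the stored result is negative: signed overflow. The true value 410263 + 297486 = 707749 lies outside [-524288, 524287].

-340827; overflow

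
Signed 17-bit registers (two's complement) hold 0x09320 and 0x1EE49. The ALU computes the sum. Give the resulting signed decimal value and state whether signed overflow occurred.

33129; no overflow

0x09320 = 01001001100100000 = 37664 (signed)
0x1EE49 = 11110111001001001 = -4535 (signed)
  01001001100100000
+ 11110111001001001
= 01000000101101001  (discard carry-out 1)
Result 01000000101101001: MSB = 0 → value 33129.
Addends have opposite signs, so signed overflow cannot occur.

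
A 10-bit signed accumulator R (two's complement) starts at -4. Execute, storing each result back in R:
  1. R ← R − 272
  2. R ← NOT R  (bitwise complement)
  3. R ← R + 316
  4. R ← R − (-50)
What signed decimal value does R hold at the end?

-383

Start: R = -4 = 1111111100.
R = -4 − 272 = -276 = 1011101100
R = NOT 1011101100 = 0100010011 = 275
R = 275 + 316 = 591; wraps to -433 = 1001001111
R = -433 − (-50) = -383 = 1010000001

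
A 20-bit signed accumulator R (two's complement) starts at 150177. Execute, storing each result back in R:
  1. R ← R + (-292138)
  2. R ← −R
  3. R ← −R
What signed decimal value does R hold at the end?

-141961

Start: R = 150177 = 00100100101010100001.
R = 150177 + (-292138) = -141961 = 11011101010101110111
R = −(-141961) = 141961 = 00100010101010001001
R = −(141961) = -141961 = 11011101010101110111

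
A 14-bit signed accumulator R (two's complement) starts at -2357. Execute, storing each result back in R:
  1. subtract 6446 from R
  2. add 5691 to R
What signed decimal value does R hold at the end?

Start: R = -2357 = 11011011001011.
R = -2357 − 6446 = -8803; wraps to 7581 = 01110110011101
R = 7581 + 5691 = 13272; wraps to -3112 = 11001111011000

-3112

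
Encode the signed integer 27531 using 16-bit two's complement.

27531 is non-negative, so write it directly in 16 bits: 0110101110001011.

0110101110001011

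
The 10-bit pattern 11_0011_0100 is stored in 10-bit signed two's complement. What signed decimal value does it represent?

MSB is 1, so the value is negative.
Invert: 0011001011. Add 1: 0011001100 = 204. So the value is −204.

-204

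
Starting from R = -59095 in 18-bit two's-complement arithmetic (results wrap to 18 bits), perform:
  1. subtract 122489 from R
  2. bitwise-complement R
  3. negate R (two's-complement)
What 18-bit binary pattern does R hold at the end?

Start: R = -59095 = 110001100100101001.
R = -59095 − 122489 = -181584; wraps to 80560 = 010011101010110000
R = NOT 010011101010110000 = 101100010101001111 = -80561
R = −(-80561) = 80561 = 010011101010110001

010011101010110001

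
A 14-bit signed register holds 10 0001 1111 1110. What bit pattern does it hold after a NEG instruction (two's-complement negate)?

01111000000010

Invert: 01111000000001. Add 1: 01111000000010.
Check: 10000111111110 = -7682, 01111000000010 = 7682.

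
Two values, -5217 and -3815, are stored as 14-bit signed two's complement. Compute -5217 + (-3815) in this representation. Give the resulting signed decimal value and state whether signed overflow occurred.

7352; overflow

-5217 → 10101110011111
-3815 → 11000100011001
  10101110011111
+ 11000100011001
= 01110010111000  (discard carry-out 1)
Result 01110010111000: MSB = 0 → value 7352.
Both addends are negative but the stored result is non-negative: signed overflow. The true value -5217 + (-3815) = -9032 lies outside [-8192, 8191].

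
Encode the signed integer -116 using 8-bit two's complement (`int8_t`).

|-116| = 116 = 01110100 in 8 bits.
Invert the bits: 10001011. Add 1: 10001100.
Check: 10001100 reads as 140 − 256 = -116.

10001100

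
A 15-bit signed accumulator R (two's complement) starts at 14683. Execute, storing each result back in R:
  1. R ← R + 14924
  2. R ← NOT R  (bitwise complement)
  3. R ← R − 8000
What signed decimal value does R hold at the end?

Start: R = 14683 = 011100101011011.
R = 14683 + 14924 = 29607; wraps to -3161 = 111001110100111
R = NOT 111001110100111 = 000110001011000 = 3160
R = 3160 − 8000 = -4840 = 110110100011000

-4840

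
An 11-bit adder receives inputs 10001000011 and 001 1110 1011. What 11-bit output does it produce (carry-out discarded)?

  10001000011
+ 00111101011
= 11000101110

11000101110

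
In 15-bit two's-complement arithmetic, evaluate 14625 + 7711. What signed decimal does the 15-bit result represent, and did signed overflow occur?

14625 → 011100100100001
7711 → 001111000011111
  011100100100001
+ 001111000011111
= 101011101000000
Result 101011101000000: MSB = 1 → 22336 − 32768 = -10432.
Both addends are non-negative but the stored result is negative: signed overflow. The true value 14625 + 7711 = 22336 lies outside [-16384, 16383].

-10432; overflow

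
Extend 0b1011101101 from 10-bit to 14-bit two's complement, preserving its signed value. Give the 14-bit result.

MSB of 1011101101 is 1; replicate it into the new high bits.
1111|1011101101 → 11111011101101 (still -275).

11111011101101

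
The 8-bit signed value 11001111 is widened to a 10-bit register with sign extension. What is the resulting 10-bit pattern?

MSB of 11001111 is 1; replicate it into the new high bits.
11|11001111 → 1111001111 (still -49).

1111001111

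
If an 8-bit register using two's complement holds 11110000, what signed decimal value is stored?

-16

MSB is 1, so the value is negative.
Invert: 00001111. Add 1: 00010000 = 16. So the value is −16.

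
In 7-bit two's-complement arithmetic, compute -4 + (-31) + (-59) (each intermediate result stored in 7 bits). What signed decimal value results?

34

-4 + (-31) = -35 (1011101)
-35 + (-59) = -94 → wraps to 34 (0100010)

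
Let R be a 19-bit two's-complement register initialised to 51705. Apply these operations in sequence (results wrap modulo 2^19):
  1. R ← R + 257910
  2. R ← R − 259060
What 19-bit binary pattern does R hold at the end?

0001100010101111011

Start: R = 51705 = 0001100100111111001.
R = 51705 + 257910 = 309615; wraps to -214673 = 1001011100101101111
R = -214673 − 259060 = -473733; wraps to 50555 = 0001100010101111011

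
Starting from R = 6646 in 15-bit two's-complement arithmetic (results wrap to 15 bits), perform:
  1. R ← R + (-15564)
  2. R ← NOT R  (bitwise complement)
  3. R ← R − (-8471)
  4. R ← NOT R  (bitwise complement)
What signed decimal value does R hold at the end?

Start: R = 6646 = 001100111110110.
R = 6646 + (-15564) = -8918 = 101110100101010
R = NOT 101110100101010 = 010001011010101 = 8917
R = 8917 − (-8471) = 17388; wraps to -15380 = 100001111101100
R = NOT 100001111101100 = 011110000010011 = 15379

15379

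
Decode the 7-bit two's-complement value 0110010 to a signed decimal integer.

MSB is 0, so the value is non-negative: 0110010 = 50.

50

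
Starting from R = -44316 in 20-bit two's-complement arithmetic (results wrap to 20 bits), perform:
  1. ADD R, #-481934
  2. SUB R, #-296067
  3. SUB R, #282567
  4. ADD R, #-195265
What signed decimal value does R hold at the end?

340561

Start: R = -44316 = 11110101001011100100.
R = -44316 + (-481934) = -526250; wraps to 522326 = 01111111100001010110
R = 522326 − (-296067) = 818393; wraps to -230183 = 11000111110011011001
R = -230183 − 282567 = -512750 = 10000010110100010010
R = -512750 + (-195265) = -708015; wraps to 340561 = 01010011001001010001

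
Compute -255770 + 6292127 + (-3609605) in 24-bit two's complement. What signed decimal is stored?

2426752

-255770 + 6292127 = 6036357 (010111000001101110000101)
6036357 + (-3609605) = 2426752 (001001010000011110000000)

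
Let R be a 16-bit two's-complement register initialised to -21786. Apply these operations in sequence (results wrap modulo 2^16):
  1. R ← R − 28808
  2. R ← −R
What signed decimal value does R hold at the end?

-14942

Start: R = -21786 = 1010101011100110.
R = -21786 − 28808 = -50594; wraps to 14942 = 0011101001011110
R = −(14942) = -14942 = 1100010110100010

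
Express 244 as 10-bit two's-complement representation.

244 is non-negative, so write it directly in 10 bits: 0011110100.

0011110100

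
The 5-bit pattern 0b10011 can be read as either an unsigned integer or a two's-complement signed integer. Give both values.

Unsigned: 10011 = 19.
Signed: MSB=1 → 19 − 32 = -13.

unsigned = 19, signed = -13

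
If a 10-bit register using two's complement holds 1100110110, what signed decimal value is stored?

MSB is 1, so the value is negative.
Invert: 0011001001. Add 1: 0011001010 = 202. So the value is −202.

-202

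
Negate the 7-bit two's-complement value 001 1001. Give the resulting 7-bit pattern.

1100111

Invert: 1100110. Add 1: 1100111.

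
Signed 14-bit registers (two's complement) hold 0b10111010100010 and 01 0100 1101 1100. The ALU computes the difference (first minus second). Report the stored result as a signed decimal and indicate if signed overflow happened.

0b10111010100010 → 10111010100010 = -4446 (signed)
01 0100 1101 1100 → 01010011011100 = 5340 (signed)
Subtract via negate-and-add: invert 01010011011100 + 1 = 10101100100100 (i.e. -5340).
  10111010100010
+ 10101100100100
= 01100111000110  (discard carry-out 1)
Result 01100111000110: MSB = 0 → value 6598.
Both addends (after negating the subtrahend) are negative but the stored result is non-negative: signed overflow. The true value -4446 − 5340 = -9786 lies outside [-8192, 8191].

6598; overflow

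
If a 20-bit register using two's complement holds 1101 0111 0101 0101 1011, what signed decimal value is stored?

-166565

MSB is 1, so the value is negative.
Invert: 00101000101010100100. Add 1: 00101000101010100101 = 166565. So the value is −166565.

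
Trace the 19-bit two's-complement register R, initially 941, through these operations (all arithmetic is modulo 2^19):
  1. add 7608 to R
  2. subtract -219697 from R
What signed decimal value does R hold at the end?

Start: R = 941 = 0000000001110101101.
R = 941 + 7608 = 8549 = 0000010000101100101
R = 8549 − (-219697) = 228246 = 0110111101110010110

228246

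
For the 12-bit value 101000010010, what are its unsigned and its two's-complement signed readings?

unsigned = 2578, signed = -1518

Unsigned: 101000010010 = 2578.
Signed: MSB=1 → 2578 − 4096 = -1518.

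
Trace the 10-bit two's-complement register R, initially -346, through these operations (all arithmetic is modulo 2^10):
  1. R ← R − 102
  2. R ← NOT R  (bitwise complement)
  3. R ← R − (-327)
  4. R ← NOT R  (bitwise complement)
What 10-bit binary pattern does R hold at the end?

0011111001

Start: R = -346 = 1010100110.
R = -346 − 102 = -448 = 1001000000
R = NOT 1001000000 = 0110111111 = 447
R = 447 − (-327) = 774; wraps to -250 = 1100000110
R = NOT 1100000110 = 0011111001 = 249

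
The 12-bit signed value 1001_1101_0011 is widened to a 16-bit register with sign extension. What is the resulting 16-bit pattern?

MSB of 100111010011 is 1; replicate it into the new high bits.
1111|100111010011 → 1111100111010011 (still -1581).

1111100111010011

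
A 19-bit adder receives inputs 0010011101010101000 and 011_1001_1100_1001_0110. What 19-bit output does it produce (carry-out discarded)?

1001101011100111110

  0010011101010101000
+ 0111001110010010110
= 1001101011100111110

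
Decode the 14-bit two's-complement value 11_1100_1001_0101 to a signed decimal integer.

-875

MSB is 1, so the value is negative.
Invert: 00001101101010. Add 1: 00001101101011 = 875. So the value is −875.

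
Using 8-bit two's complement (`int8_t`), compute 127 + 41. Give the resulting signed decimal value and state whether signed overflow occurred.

-88; overflow

127 → 01111111
41 → 00101001
  01111111
+ 00101001
= 10101000
Result 10101000: MSB = 1 → 168 − 256 = -88.
Both addends are non-negative but the stored result is negative: signed overflow. The true value 127 + 41 = 168 lies outside [-128, 127].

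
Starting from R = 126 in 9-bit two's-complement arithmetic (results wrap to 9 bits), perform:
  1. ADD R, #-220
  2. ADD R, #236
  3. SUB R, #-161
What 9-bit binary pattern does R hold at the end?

100101111

Start: R = 126 = 001111110.
R = 126 + (-220) = -94 = 110100010
R = -94 + 236 = 142 = 010001110
R = 142 − (-161) = 303; wraps to -209 = 100101111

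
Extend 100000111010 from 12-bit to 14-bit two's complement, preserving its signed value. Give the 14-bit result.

11100000111010

MSB of 100000111010 is 1; replicate it into the new high bits.
11|100000111010 → 11100000111010 (still -1990).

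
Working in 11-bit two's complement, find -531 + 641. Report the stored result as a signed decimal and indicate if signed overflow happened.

-531 → 10111101101
641 → 01010000001
  10111101101
+ 01010000001
= 00001101110  (discard carry-out 1)
Result 00001101110: MSB = 0 → value 110.
Addends have opposite signs, so signed overflow cannot occur.

110; no overflow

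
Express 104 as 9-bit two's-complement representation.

104 is non-negative, so write it directly in 9 bits: 001101000.

001101000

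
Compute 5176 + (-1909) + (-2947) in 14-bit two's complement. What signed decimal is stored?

320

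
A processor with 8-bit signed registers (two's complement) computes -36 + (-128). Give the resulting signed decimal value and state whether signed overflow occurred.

92; overflow

-36 → 11011100
-128 → 10000000
  11011100
+ 10000000
= 01011100  (discard carry-out 1)
Result 01011100: MSB = 0 → value 92.
Both addends are negative but the stored result is non-negative: signed overflow. The true value -36 + (-128) = -164 lies outside [-128, 127].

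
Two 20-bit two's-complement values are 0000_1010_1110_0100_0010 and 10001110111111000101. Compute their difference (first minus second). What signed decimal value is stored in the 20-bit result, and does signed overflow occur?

0000_1010_1110_0100_0010 → 00001010111001000010 = 44610 (signed)
10001110111111000101 = -462907 (signed)
Subtract via negate-and-add: invert 10001110111111000101 + 1 = 01110001000000111011 (i.e. 462907).
  00001010111001000010
+ 01110001000000111011
= 01111011111001111101
Result 01111011111001111101: MSB = 0 → value 507517.
Both addends (after negating the subtrahend) are non-negative and so is the stored result: no signed overflow.

507517; no overflow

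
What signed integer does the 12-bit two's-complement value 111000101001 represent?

MSB is 1, so the value is negative.
Invert: 000111010110. Add 1: 000111010111 = 471. So the value is −471.

-471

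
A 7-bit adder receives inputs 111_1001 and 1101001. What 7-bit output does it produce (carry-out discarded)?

1100010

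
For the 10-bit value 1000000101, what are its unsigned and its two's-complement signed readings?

Unsigned: 1000000101 = 517.
Signed: MSB=1 → 517 − 1024 = -507.

unsigned = 517, signed = -507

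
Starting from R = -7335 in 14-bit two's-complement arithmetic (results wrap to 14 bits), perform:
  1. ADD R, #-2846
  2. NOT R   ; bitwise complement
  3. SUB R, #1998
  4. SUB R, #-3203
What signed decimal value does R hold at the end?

-4999

Start: R = -7335 = 10001101011001.
R = -7335 + (-2846) = -10181; wraps to 6203 = 01100000111011
R = NOT 01100000111011 = 10011111000100 = -6204
R = -6204 − 1998 = -8202; wraps to 8182 = 01111111110110
R = 8182 − (-3203) = 11385; wraps to -4999 = 10110001111001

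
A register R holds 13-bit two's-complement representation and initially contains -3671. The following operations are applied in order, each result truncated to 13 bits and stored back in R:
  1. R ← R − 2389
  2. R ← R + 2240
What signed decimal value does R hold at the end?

Start: R = -3671 = 1000110101001.
R = -3671 − 2389 = -6060; wraps to 2132 = 0100001010100
R = 2132 + 2240 = 4372; wraps to -3820 = 1000100010100

-3820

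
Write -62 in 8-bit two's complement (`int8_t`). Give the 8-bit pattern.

|-62| = 62 = 00111110 in 8 bits.
Invert the bits: 11000001. Add 1: 11000010.

11000010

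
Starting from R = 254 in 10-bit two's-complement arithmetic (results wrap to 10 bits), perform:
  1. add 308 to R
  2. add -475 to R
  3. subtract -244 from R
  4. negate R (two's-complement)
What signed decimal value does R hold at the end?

-331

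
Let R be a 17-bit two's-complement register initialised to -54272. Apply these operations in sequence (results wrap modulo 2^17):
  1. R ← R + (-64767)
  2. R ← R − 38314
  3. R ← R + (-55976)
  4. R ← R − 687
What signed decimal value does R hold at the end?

Start: R = -54272 = 10010110000000000.
R = -54272 + (-64767) = -119039; wraps to 12033 = 00010111100000001
R = 12033 − 38314 = -26281 = 11001100101010111
R = -26281 + (-55976) = -82257; wraps to 48815 = 01011111010101111
R = 48815 − 687 = 48128 = 01011110000000000

48128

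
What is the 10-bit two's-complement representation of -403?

|-403| = 403 = 0110010011 in 10 bits.
Invert the bits: 1001101100. Add 1: 1001101101.

1001101101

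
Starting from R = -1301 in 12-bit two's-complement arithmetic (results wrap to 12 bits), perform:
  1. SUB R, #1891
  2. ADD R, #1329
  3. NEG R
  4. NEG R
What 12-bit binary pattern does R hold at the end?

Start: R = -1301 = 101011101011.
R = -1301 − 1891 = -3192; wraps to 904 = 001110001000
R = 904 + 1329 = 2233; wraps to -1863 = 100010111001
R = −(-1863) = 1863 = 011101000111
R = −(1863) = -1863 = 100010111001

100010111001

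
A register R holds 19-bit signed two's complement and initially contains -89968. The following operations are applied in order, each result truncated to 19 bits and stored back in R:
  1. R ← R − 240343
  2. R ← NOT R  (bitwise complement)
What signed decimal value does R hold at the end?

Start: R = -89968 = 1101010000010010000.
R = -89968 − 240343 = -330311; wraps to 193977 = 0101111010110111001
R = NOT 0101111010110111001 = 1010000101001000110 = -193978

-193978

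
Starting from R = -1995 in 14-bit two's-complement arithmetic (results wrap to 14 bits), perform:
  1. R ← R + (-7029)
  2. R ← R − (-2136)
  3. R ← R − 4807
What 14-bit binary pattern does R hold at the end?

01001001010001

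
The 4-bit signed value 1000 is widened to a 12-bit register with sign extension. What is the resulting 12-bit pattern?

111111111000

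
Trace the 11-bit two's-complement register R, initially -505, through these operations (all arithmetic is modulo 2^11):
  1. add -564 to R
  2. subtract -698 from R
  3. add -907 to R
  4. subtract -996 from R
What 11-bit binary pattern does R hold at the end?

11011100110

Start: R = -505 = 11000000111.
R = -505 + (-564) = -1069; wraps to 979 = 01111010011
R = 979 − (-698) = 1677; wraps to -371 = 11010001101
R = -371 + (-907) = -1278; wraps to 770 = 01100000010
R = 770 − (-996) = 1766; wraps to -282 = 11011100110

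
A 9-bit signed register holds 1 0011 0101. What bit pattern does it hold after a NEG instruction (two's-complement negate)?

011001011

Invert: 011001010. Add 1: 011001011.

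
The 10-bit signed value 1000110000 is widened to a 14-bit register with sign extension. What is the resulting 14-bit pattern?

MSB of 1000110000 is 1; replicate it into the new high bits.
1111|1000110000 → 11111000110000 (still -464).

11111000110000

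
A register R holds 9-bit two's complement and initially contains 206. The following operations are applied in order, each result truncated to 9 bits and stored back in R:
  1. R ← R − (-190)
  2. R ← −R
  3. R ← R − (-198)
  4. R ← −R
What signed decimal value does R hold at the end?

198

Start: R = 206 = 011001110.
R = 206 − (-190) = 396; wraps to -116 = 110001100
R = −(-116) = 116 = 001110100
R = 116 − (-198) = 314; wraps to -198 = 100111010
R = −(-198) = 198 = 011000110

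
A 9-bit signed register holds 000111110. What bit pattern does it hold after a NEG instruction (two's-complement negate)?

Invert: 111000001. Add 1: 111000010.
Check: 000111110 = 62, 111000010 = -62.

111000010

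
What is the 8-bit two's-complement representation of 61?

00111101

61 is non-negative, so write it directly in 8 bits: 00111101.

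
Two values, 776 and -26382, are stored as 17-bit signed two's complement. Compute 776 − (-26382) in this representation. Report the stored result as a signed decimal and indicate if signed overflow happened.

776 → 00000001100001000
-26382 → 11001100011110010
Subtract via negate-and-add: invert 11001100011110010 + 1 = 00110011100001110 (i.e. 26382).
  00000001100001000
+ 00110011100001110
= 00110101000010110
Result 00110101000010110: MSB = 0 → value 27158.
Both addends (after negating the subtrahend) are non-negative and so is the stored result: no signed overflow.

27158; no overflow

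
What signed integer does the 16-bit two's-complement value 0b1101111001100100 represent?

MSB is 1, so the value is negative.
Invert: 0010000110011011. Add 1: 0010000110011100 = 8604. So the value is −8604.

-8604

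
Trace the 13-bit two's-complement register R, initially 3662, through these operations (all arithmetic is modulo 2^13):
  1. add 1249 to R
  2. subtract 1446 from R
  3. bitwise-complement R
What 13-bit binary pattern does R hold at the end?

1001001110110

Start: R = 3662 = 0111001001110.
R = 3662 + 1249 = 4911; wraps to -3281 = 1001100101111
R = -3281 − 1446 = -4727; wraps to 3465 = 0110110001001
R = NOT 0110110001001 = 1001001110110 = -3466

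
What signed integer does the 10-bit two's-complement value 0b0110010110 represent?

MSB is 0, so the value is non-negative: 0110010110 = 406.

406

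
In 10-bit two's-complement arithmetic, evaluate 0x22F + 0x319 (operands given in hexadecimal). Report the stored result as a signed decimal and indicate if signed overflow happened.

328; overflow

0x22F = 1000101111 = -465 (signed)
0x319 = 1100011001 = -231 (signed)
  1000101111
+ 1100011001
= 0101001000  (discard carry-out 1)
Result 0101001000: MSB = 0 → value 328.
Both addends are negative but the stored result is non-negative: signed overflow. The true value -465 + (-231) = -696 lies outside [-512, 511].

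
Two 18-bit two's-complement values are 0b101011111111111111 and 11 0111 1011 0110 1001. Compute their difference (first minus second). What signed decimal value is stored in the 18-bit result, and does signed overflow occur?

0b101011111111111111 → 101011111111111111 = -81921 (signed)
11 0111 1011 0110 1001 → 110111101101101001 = -33943 (signed)
Subtract via negate-and-add: invert 110111101101101001 + 1 = 001000010010010111 (i.e. 33943).
  101011111111111111
+ 001000010010010111
= 110100010010010110
Result 110100010010010110: MSB = 1 → 214166 − 262144 = -47978.
Addends (after negating the subtrahend) have opposite signs, so signed overflow cannot occur.

-47978; no overflow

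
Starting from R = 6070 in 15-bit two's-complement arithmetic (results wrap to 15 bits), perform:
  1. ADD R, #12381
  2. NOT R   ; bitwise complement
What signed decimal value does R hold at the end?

14316

Start: R = 6070 = 001011110110110.
R = 6070 + 12381 = 18451; wraps to -14317 = 100100000010011
R = NOT 100100000010011 = 011011111101100 = 14316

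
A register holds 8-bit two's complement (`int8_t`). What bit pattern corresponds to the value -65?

10111111

|-65| = 65 = 01000001 in 8 bits.
Invert the bits: 10111110. Add 1: 10111111.
Check: 10111111 reads as 191 − 256 = -65.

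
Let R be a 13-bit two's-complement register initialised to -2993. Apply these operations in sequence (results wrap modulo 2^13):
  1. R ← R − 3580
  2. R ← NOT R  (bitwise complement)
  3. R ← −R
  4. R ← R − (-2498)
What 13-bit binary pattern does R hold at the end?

1000000010110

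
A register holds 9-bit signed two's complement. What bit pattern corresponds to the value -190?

101000010

|-190| = 190 = 010111110 in 9 bits.
Invert the bits: 101000001. Add 1: 101000010.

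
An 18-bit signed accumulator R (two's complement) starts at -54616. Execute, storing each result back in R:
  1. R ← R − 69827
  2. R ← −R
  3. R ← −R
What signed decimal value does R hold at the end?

-124443

Start: R = -54616 = 110010101010101000.
R = -54616 − 69827 = -124443 = 100001100111100101
R = −(-124443) = 124443 = 011110011000011011
R = −(124443) = -124443 = 100001100111100101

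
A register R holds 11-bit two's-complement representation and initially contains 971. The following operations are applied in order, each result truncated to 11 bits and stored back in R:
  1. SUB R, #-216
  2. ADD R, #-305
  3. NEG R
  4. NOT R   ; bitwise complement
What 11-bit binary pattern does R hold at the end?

Start: R = 971 = 01111001011.
R = 971 − (-216) = 1187; wraps to -861 = 10010100011
R = -861 + (-305) = -1166; wraps to 882 = 01101110010
R = −(882) = -882 = 10010001110
R = NOT 10010001110 = 01101110001 = 881

01101110001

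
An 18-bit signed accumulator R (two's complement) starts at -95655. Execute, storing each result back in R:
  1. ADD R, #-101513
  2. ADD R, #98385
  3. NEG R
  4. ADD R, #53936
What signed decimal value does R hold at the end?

Start: R = -95655 = 101000101001011001.
R = -95655 + (-101513) = -197168; wraps to 64976 = 001111110111010000
R = 64976 + 98385 = 163361; wraps to -98783 = 100111111000100001
R = −(-98783) = 98783 = 011000000111011111
R = 98783 + 53936 = 152719; wraps to -109425 = 100101010010001111

-109425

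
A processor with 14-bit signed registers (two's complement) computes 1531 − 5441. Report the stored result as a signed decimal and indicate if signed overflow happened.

-3910; no overflow

1531 → 00010111111011
5441 → 01010101000001
Subtract via negate-and-add: invert 01010101000001 + 1 = 10101010111111 (i.e. -5441).
  00010111111011
+ 10101010111111
= 11000010111010
Result 11000010111010: MSB = 1 → 12474 − 16384 = -3910.
Addends (after negating the subtrahend) have opposite signs, so signed overflow cannot occur.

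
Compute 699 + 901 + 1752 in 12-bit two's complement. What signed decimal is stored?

-744

699 + 901 = 1600 (011001000000)
1600 + 1752 = 3352 → wraps to -744 (110100011000)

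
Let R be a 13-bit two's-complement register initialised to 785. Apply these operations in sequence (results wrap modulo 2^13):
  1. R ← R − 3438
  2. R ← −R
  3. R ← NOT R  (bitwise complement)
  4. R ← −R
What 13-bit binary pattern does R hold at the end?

0101001011110

Start: R = 785 = 0001100010001.
R = 785 − 3438 = -2653 = 1010110100011
R = −(-2653) = 2653 = 0101001011101
R = NOT 0101001011101 = 1010110100010 = -2654
R = −(-2654) = 2654 = 0101001011110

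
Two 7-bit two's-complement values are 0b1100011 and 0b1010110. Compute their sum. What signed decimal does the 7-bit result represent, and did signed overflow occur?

57; overflow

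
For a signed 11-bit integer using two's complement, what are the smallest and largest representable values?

min = -1024, max = 1023

Minimum: −2^10 = -1024.
Maximum: 2^10 − 1 = 1023.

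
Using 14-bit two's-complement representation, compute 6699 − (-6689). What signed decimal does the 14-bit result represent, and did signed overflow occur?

-2996; overflow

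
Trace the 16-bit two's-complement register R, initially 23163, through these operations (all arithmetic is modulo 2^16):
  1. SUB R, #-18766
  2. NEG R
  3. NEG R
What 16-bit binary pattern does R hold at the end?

1010001111001001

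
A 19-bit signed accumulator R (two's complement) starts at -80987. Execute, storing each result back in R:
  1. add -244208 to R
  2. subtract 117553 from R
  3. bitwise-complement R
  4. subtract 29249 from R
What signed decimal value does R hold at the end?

Start: R = -80987 = 1101100001110100101.
R = -80987 + (-244208) = -325195; wraps to 199093 = 0110000100110110101
R = 199093 − 117553 = 81540 = 0010011111010000100
R = NOT 0010011111010000100 = 1101100000101111011 = -81541
R = -81541 − 29249 = -110790 = 1100100111100111010

-110790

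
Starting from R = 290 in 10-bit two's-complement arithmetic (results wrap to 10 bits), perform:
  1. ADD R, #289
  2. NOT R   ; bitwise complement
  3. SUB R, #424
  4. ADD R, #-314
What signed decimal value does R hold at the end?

-294

Start: R = 290 = 0100100010.
R = 290 + 289 = 579; wraps to -445 = 1001000011
R = NOT 1001000011 = 0110111100 = 444
R = 444 − 424 = 20 = 0000010100
R = 20 + (-314) = -294 = 1011011010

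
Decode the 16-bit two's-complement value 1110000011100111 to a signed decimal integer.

MSB is 1, so the value is negative.
Invert: 0001111100011000. Add 1: 0001111100011001 = 7961. So the value is −7961.

-7961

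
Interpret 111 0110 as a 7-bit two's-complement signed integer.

-10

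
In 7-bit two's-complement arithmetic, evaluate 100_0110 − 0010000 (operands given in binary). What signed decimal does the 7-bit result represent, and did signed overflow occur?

100_0110 → 1000110 = -58 (signed)
0010000 = 16 (signed)
Subtract via negate-and-add: invert 0010000 + 1 = 1110000 (i.e. -16).
  1000110
+ 1110000
= 0110110  (discard carry-out 1)
Result 0110110: MSB = 0 → value 54.
Both addends (after negating the subtrahend) are negative but the stored result is non-negative: signed overflow. The true value -58 − 16 = -74 lies outside [-64, 63].

54; overflow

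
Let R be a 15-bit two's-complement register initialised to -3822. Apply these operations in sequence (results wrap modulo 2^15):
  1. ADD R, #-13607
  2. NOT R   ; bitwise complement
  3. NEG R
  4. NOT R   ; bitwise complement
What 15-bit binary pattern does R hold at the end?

100010000010011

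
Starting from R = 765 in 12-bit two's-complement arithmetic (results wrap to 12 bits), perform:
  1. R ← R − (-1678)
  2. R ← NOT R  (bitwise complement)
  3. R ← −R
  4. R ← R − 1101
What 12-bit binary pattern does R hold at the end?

010100111111

Start: R = 765 = 001011111101.
R = 765 − (-1678) = 2443; wraps to -1653 = 100110001011
R = NOT 100110001011 = 011001110100 = 1652
R = −(1652) = -1652 = 100110001100
R = -1652 − 1101 = -2753; wraps to 1343 = 010100111111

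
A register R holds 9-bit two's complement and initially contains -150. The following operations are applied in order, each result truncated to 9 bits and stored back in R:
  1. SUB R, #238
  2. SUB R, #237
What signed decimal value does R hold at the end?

-113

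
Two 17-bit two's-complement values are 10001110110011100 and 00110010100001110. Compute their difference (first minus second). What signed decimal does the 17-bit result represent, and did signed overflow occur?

47246; overflow

10001110110011100 = -57956 (signed)
00110010100001110 = 25870 (signed)
Subtract via negate-and-add: invert 00110010100001110 + 1 = 11001101011110010 (i.e. -25870).
  10001110110011100
+ 11001101011110010
= 01011100010001110  (discard carry-out 1)
Result 01011100010001110: MSB = 0 → value 47246.
Both addends (after negating the subtrahend) are negative but the stored result is non-negative: signed overflow. The true value -57956 − 25870 = -83826 lies outside [-65536, 65535].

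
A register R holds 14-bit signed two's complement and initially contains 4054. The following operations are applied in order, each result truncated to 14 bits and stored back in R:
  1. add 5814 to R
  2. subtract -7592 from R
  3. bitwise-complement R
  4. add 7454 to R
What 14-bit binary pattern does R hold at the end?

01100011101001

Start: R = 4054 = 00111111010110.
R = 4054 + 5814 = 9868; wraps to -6516 = 10011010001100
R = -6516 − (-7592) = 1076 = 00010000110100
R = NOT 00010000110100 = 11101111001011 = -1077
R = -1077 + 7454 = 6377 = 01100011101001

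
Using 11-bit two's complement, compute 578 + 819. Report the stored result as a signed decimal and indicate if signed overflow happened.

-651; overflow

578 → 01001000010
819 → 01100110011
  01001000010
+ 01100110011
= 10101110101
Result 10101110101: MSB = 1 → 1397 − 2048 = -651.
Both addends are non-negative but the stored result is negative: signed overflow. The true value 578 + 819 = 1397 lies outside [-1024, 1023].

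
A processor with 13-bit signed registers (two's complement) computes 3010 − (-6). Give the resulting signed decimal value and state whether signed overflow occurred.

3016; no overflow

3010 → 0101111000010
-6 → 1111111111010
Subtract via negate-and-add: invert 1111111111010 + 1 = 0000000000110 (i.e. 6).
  0101111000010
+ 0000000000110
= 0101111001000
Result 0101111001000: MSB = 0 → value 3016.
Both addends (after negating the subtrahend) are non-negative and so is the stored result: no signed overflow.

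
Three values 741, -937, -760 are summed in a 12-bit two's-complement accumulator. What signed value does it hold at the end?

-956

741 + (-937) = -196 (111100111100)
-196 + (-760) = -956 (110001000100)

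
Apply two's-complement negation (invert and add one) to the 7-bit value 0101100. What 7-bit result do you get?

1010100

Invert: 1010011. Add 1: 1010100.
Check: 0101100 = 44, 1010100 = -44.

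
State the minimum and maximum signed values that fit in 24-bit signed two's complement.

min = -8388608, max = 8388607

Minimum: −2^23 = -8388608.
Maximum: 2^23 − 1 = 8388607.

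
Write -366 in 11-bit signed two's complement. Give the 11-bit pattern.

11010010010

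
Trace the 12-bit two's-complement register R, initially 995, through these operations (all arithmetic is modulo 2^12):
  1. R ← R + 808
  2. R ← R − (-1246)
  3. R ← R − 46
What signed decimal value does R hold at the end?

Start: R = 995 = 001111100011.
R = 995 + 808 = 1803 = 011100001011
R = 1803 − (-1246) = 3049; wraps to -1047 = 101111101001
R = -1047 − 46 = -1093 = 101110111011

-1093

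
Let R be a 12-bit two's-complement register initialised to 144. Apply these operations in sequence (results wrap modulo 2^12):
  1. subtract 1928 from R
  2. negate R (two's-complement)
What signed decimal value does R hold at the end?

1784

Start: R = 144 = 000010010000.
R = 144 − 1928 = -1784 = 100100001000
R = −(-1784) = 1784 = 011011111000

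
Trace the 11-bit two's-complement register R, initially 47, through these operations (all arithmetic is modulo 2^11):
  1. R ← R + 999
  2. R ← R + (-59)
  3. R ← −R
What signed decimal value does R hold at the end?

-987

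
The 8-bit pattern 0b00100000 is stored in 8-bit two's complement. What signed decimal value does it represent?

MSB is 0, so the value is non-negative: 00100000 = 32.

32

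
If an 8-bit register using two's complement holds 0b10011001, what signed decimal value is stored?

-103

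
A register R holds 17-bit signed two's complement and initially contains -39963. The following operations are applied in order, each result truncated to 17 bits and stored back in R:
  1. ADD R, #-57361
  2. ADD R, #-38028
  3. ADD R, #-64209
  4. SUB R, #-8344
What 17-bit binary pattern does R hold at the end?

Start: R = -39963 = 10110001111100101.
R = -39963 + (-57361) = -97324; wraps to 33748 = 01000001111010100
R = 33748 + (-38028) = -4280 = 11110111101001000
R = -4280 + (-64209) = -68489; wraps to 62583 = 01111010001110111
R = 62583 − (-8344) = 70927; wraps to -60145 = 10001010100001111

10001010100001111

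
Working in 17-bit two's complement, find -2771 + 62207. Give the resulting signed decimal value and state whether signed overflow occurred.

-2771 → 11111010100101101
62207 → 01111001011111111
  11111010100101101
+ 01111001011111111
= 01110100000101100  (discard carry-out 1)
Result 01110100000101100: MSB = 0 → value 59436.
Addends have opposite signs, so signed overflow cannot occur.

59436; no overflow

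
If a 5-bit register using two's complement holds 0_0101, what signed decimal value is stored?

MSB is 0, so the value is non-negative: 00101 = 5.

5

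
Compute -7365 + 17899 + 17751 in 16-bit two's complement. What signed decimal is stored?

-7365 + 17899 = 10534 (0010100100100110)
10534 + 17751 = 28285 (0110111001111101)

28285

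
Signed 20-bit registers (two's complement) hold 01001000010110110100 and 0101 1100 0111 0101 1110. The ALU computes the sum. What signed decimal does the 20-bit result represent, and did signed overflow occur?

01001000010110110100 = 296372 (signed)
0101 1100 0111 0101 1110 → 01011100011101011110 = 378718 (signed)
  01001000010110110100
+ 01011100011101011110
= 10100100110100010010
Result 10100100110100010010: MSB = 1 → 675090 − 1048576 = -373486.
Both addends are non-negative but the stored result is negative: signed overflow. The true value 296372 + 378718 = 675090 lies outside [-524288, 524287].

-373486; overflow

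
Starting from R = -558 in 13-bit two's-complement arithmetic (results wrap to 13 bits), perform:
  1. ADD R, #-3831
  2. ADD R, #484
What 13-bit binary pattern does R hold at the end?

1000010111111

Start: R = -558 = 1110111010010.
R = -558 + (-3831) = -4389; wraps to 3803 = 0111011011011
R = 3803 + 484 = 4287; wraps to -3905 = 1000010111111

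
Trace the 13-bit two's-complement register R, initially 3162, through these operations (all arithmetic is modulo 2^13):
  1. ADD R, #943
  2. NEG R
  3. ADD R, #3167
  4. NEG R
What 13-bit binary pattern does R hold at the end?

Start: R = 3162 = 0110001011010.
R = 3162 + 943 = 4105; wraps to -4087 = 1000000001001
R = −(-4087) = 4087 = 0111111110111
R = 4087 + 3167 = 7254; wraps to -938 = 1110001010110
R = −(-938) = 938 = 0001110101010

0001110101010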